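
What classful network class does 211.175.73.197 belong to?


First octet: 211
Binary: 11010011
110xxxxx -> Class C (192-223)
Class C, default mask 255.255.255.0 (/24)


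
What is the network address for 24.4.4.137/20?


IP:   00011000.00000100.00000100.10001001
Mask: 11111111.11111111.11110000.00000000
AND operation:
Net:  00011000.00000100.00000000.00000000
Network: 24.4.0.0/20


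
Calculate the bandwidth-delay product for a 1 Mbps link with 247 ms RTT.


BDP = bandwidth * RTT
= 1 Mbps * 247 ms
= 1 * 1e6 * 247 / 1000 bits
= 247000 bits
= 30875 bytes
= 30.1514 KB
BDP = 247000 bits (30875 bytes)


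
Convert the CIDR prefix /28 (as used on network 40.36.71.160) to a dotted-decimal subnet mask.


/28 means 28 network bits, 4 host bits
Binary: 11111111111111111111111111110000
Mask: 255.255.255.240


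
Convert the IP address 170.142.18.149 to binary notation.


170 = 10101010
142 = 10001110
18 = 00010010
149 = 10010101
Binary: 10101010.10001110.00010010.10010101


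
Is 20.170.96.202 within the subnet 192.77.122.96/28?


Subnet network: 192.77.122.96
Test IP AND mask: 20.170.96.192
No, 20.170.96.202 is not in 192.77.122.96/28


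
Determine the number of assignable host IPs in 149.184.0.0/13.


Host bits = 32 - 13 = 19
Total addresses = 2^19 = 524288
Usable = total - 2 (network and broadcast)
Usable hosts: 524286


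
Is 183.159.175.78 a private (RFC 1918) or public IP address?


RFC 1918 private ranges:
  10.0.0.0/8 (10.0.0.0 - 10.255.255.255)
  172.16.0.0/12 (172.16.0.0 - 172.31.255.255)
  192.168.0.0/16 (192.168.0.0 - 192.168.255.255)
Public (not in any RFC 1918 range)


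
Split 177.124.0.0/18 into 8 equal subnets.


New prefix = 18 + 3 = 21
Each subnet has 2048 addresses
  177.124.0.0/21
  177.124.8.0/21
  177.124.16.0/21
  177.124.24.0/21
  177.124.32.0/21
  177.124.40.0/21
  177.124.48.0/21
  177.124.56.0/21
Subnets: 177.124.0.0/21, 177.124.8.0/21, 177.124.16.0/21, 177.124.24.0/21, 177.124.32.0/21, 177.124.40.0/21, 177.124.48.0/21, 177.124.56.0/21


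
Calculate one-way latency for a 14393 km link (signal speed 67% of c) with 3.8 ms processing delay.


Speed = 0.67 * 3e5 km/s = 201000 km/s
Propagation delay = 14393 / 201000 = 0.0716 s = 71.607 ms
Processing delay = 3.8 ms
Total one-way latency = 75.407 ms


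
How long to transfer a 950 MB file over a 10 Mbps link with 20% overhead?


Effective throughput = 10 * (1 - 20/100) = 8 Mbps
File size in Mb = 950 * 8 = 7600 Mb
Time = 7600 / 8
Time = 950 seconds


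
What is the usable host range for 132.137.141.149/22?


Network: 132.137.140.0
Broadcast: 132.137.143.255
First usable = network + 1
Last usable = broadcast - 1
Range: 132.137.140.1 to 132.137.143.254


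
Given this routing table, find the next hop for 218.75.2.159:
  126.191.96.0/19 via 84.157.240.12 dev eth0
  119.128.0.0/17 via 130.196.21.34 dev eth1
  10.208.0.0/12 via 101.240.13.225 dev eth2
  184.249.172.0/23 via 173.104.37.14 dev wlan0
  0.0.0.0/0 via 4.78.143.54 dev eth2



Longest prefix match for 218.75.2.159:
  /19 126.191.96.0: no
  /17 119.128.0.0: no
  /12 10.208.0.0: no
  /23 184.249.172.0: no
  /0 0.0.0.0: MATCH
Selected: next-hop 4.78.143.54 via eth2 (matched /0)


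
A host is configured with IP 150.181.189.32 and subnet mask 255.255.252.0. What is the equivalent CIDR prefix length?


Binary: 11111111.11111111.11111100.00000000
Count leading 1s
Prefix: /22


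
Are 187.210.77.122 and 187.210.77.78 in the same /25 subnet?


Mask: 255.255.255.128
187.210.77.122 AND mask = 187.210.77.0
187.210.77.78 AND mask = 187.210.77.0
Yes, same subnet (187.210.77.0)


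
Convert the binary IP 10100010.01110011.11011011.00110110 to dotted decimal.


10100010 = 162
01110011 = 115
11011011 = 219
00110110 = 54
IP: 162.115.219.54


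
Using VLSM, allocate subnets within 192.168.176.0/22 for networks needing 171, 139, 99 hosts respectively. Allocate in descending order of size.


171 hosts -> /24 (254 usable): 192.168.176.0/24
139 hosts -> /24 (254 usable): 192.168.177.0/24
99 hosts -> /25 (126 usable): 192.168.178.0/25
Allocation: 192.168.176.0/24 (171 hosts, 254 usable); 192.168.177.0/24 (139 hosts, 254 usable); 192.168.178.0/25 (99 hosts, 126 usable)


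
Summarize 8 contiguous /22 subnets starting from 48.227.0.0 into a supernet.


Original prefix: /22
Number of subnets: 8 = 2^3
New prefix = 22 - 3 = 19
Supernet: 48.227.0.0/19


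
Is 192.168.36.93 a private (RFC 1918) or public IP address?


RFC 1918 private ranges:
  10.0.0.0/8 (10.0.0.0 - 10.255.255.255)
  172.16.0.0/12 (172.16.0.0 - 172.31.255.255)
  192.168.0.0/16 (192.168.0.0 - 192.168.255.255)
Private (in 192.168.0.0/16)


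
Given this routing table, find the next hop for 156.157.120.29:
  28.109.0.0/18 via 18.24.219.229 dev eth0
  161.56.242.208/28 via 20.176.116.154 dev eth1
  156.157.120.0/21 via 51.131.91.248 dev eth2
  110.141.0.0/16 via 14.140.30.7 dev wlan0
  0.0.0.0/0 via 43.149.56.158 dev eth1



Longest prefix match for 156.157.120.29:
  /18 28.109.0.0: no
  /28 161.56.242.208: no
  /21 156.157.120.0: MATCH
  /16 110.141.0.0: no
  /0 0.0.0.0: MATCH
Selected: next-hop 51.131.91.248 via eth2 (matched /21)


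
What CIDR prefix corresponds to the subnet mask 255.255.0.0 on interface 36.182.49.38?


Binary: 11111111.11111111.00000000.00000000
Count leading 1s
Prefix: /16


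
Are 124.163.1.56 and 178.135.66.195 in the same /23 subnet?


Mask: 255.255.254.0
124.163.1.56 AND mask = 124.163.0.0
178.135.66.195 AND mask = 178.135.66.0
No, different subnets (124.163.0.0 vs 178.135.66.0)


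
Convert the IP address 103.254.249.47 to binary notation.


103 = 01100111
254 = 11111110
249 = 11111001
47 = 00101111
Binary: 01100111.11111110.11111001.00101111


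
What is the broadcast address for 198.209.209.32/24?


Network: 198.209.209.0/24
Host bits = 8
Set all host bits to 1:
Broadcast: 198.209.209.255


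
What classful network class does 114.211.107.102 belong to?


First octet: 114
Binary: 01110010
0xxxxxxx -> Class A (1-126)
Class A, default mask 255.0.0.0 (/8)


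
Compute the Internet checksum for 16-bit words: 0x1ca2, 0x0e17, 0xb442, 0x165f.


Sum all words (with carry folding):
+ 0x1ca2 = 0x1ca2
+ 0x0e17 = 0x2ab9
+ 0xb442 = 0xdefb
+ 0x165f = 0xf55a
One's complement: ~0xf55a
Checksum = 0x0aa5


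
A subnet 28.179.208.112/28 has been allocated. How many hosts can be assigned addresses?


Host bits = 32 - 28 = 4
Total addresses = 2^4 = 16
Usable = total - 2 (network and broadcast)
Usable hosts: 14


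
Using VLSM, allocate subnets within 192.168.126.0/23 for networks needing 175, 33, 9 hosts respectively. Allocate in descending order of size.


175 hosts -> /24 (254 usable): 192.168.126.0/24
33 hosts -> /26 (62 usable): 192.168.127.0/26
9 hosts -> /28 (14 usable): 192.168.127.64/28
Allocation: 192.168.126.0/24 (175 hosts, 254 usable); 192.168.127.0/26 (33 hosts, 62 usable); 192.168.127.64/28 (9 hosts, 14 usable)


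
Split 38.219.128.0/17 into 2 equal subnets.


New prefix = 17 + 1 = 18
Each subnet has 16384 addresses
  38.219.128.0/18
  38.219.192.0/18
Subnets: 38.219.128.0/18, 38.219.192.0/18


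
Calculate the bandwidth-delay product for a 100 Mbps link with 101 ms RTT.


BDP = bandwidth * RTT
= 100 Mbps * 101 ms
= 100 * 1e6 * 101 / 1000 bits
= 10100000 bits
= 1262500 bytes
= 1232.9102 KB
BDP = 10100000 bits (1262500 bytes)


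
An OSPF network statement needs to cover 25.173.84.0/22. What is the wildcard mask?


Subnet mask: 255.255.252.0
Wildcard = 255.255.255.255 - subnet mask
255 - 255 = 0
255 - 255 = 0
255 - 252 = 3
255 - 0 = 255
Wildcard: 0.0.3.255


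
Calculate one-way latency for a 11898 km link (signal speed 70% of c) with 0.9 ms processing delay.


Speed = 0.7 * 3e5 km/s = 210000 km/s
Propagation delay = 11898 / 210000 = 0.0567 s = 56.6571 ms
Processing delay = 0.9 ms
Total one-way latency = 57.5571 ms


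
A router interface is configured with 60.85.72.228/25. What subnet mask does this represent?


/25 means 25 network bits, 7 host bits
Binary: 11111111111111111111111110000000
Mask: 255.255.255.128


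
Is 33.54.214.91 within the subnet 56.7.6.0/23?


Subnet network: 56.7.6.0
Test IP AND mask: 33.54.214.0
No, 33.54.214.91 is not in 56.7.6.0/23


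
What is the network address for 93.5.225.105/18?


IP:   01011101.00000101.11100001.01101001
Mask: 11111111.11111111.11000000.00000000
AND operation:
Net:  01011101.00000101.11000000.00000000
Network: 93.5.192.0/18


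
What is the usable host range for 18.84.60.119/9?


Network: 18.0.0.0
Broadcast: 18.127.255.255
First usable = network + 1
Last usable = broadcast - 1
Range: 18.0.0.1 to 18.127.255.254


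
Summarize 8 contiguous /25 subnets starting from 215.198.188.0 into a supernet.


Original prefix: /25
Number of subnets: 8 = 2^3
New prefix = 25 - 3 = 22
Supernet: 215.198.188.0/22


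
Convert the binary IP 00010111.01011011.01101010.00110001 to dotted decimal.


00010111 = 23
01011011 = 91
01101010 = 106
00110001 = 49
IP: 23.91.106.49


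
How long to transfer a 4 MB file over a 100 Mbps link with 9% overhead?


Effective throughput = 100 * (1 - 9/100) = 91 Mbps
File size in Mb = 4 * 8 = 32 Mb
Time = 32 / 91
Time = 0.3516 seconds


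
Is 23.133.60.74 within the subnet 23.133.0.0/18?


Subnet network: 23.133.0.0
Test IP AND mask: 23.133.0.0
Yes, 23.133.60.74 is in 23.133.0.0/18


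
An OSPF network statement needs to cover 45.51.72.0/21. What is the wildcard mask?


Subnet mask: 255.255.248.0
Wildcard = 255.255.255.255 - subnet mask
255 - 255 = 0
255 - 255 = 0
255 - 248 = 7
255 - 0 = 255
Wildcard: 0.0.7.255


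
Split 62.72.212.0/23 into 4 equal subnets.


New prefix = 23 + 2 = 25
Each subnet has 128 addresses
  62.72.212.0/25
  62.72.212.128/25
  62.72.213.0/25
  62.72.213.128/25
Subnets: 62.72.212.0/25, 62.72.212.128/25, 62.72.213.0/25, 62.72.213.128/25


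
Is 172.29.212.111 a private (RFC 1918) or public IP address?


RFC 1918 private ranges:
  10.0.0.0/8 (10.0.0.0 - 10.255.255.255)
  172.16.0.0/12 (172.16.0.0 - 172.31.255.255)
  192.168.0.0/16 (192.168.0.0 - 192.168.255.255)
Private (in 172.16.0.0/12)


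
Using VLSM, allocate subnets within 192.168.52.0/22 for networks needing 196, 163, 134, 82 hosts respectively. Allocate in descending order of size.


196 hosts -> /24 (254 usable): 192.168.52.0/24
163 hosts -> /24 (254 usable): 192.168.53.0/24
134 hosts -> /24 (254 usable): 192.168.54.0/24
82 hosts -> /25 (126 usable): 192.168.55.0/25
Allocation: 192.168.52.0/24 (196 hosts, 254 usable); 192.168.53.0/24 (163 hosts, 254 usable); 192.168.54.0/24 (134 hosts, 254 usable); 192.168.55.0/25 (82 hosts, 126 usable)


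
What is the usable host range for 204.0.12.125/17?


Network: 204.0.0.0
Broadcast: 204.0.127.255
First usable = network + 1
Last usable = broadcast - 1
Range: 204.0.0.1 to 204.0.127.254


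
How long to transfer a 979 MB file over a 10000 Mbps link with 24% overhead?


Effective throughput = 10000 * (1 - 24/100) = 7600 Mbps
File size in Mb = 979 * 8 = 7832 Mb
Time = 7832 / 7600
Time = 1.0305 seconds


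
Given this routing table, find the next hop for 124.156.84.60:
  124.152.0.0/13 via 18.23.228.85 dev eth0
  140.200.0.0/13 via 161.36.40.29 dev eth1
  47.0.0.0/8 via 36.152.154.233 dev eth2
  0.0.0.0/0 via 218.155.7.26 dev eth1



Longest prefix match for 124.156.84.60:
  /13 124.152.0.0: MATCH
  /13 140.200.0.0: no
  /8 47.0.0.0: no
  /0 0.0.0.0: MATCH
Selected: next-hop 18.23.228.85 via eth0 (matched /13)


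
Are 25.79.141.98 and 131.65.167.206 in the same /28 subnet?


Mask: 255.255.255.240
25.79.141.98 AND mask = 25.79.141.96
131.65.167.206 AND mask = 131.65.167.192
No, different subnets (25.79.141.96 vs 131.65.167.192)


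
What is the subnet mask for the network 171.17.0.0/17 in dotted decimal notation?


/17 means 17 network bits, 15 host bits
Binary: 11111111111111111000000000000000
Mask: 255.255.128.0


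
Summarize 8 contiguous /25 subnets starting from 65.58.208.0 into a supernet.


Original prefix: /25
Number of subnets: 8 = 2^3
New prefix = 25 - 3 = 22
Supernet: 65.58.208.0/22


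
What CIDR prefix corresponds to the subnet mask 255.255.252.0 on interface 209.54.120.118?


Binary: 11111111.11111111.11111100.00000000
Count leading 1s
Prefix: /22


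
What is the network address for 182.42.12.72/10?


IP:   10110110.00101010.00001100.01001000
Mask: 11111111.11000000.00000000.00000000
AND operation:
Net:  10110110.00000000.00000000.00000000
Network: 182.0.0.0/10


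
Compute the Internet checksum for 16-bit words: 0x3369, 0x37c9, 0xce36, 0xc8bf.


Sum all words (with carry folding):
+ 0x3369 = 0x3369
+ 0x37c9 = 0x6b32
+ 0xce36 = 0x3969
+ 0xc8bf = 0x0229
One's complement: ~0x0229
Checksum = 0xfdd6


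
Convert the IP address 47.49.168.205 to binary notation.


47 = 00101111
49 = 00110001
168 = 10101000
205 = 11001101
Binary: 00101111.00110001.10101000.11001101


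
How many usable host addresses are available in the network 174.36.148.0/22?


Host bits = 32 - 22 = 10
Total addresses = 2^10 = 1024
Usable = total - 2 (network and broadcast)
Usable hosts: 1022


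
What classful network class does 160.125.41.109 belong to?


First octet: 160
Binary: 10100000
10xxxxxx -> Class B (128-191)
Class B, default mask 255.255.0.0 (/16)


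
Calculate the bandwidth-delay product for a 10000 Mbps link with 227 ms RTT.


BDP = bandwidth * RTT
= 10000 Mbps * 227 ms
= 10000 * 1e6 * 227 / 1000 bits
= 2270000000 bits
= 283750000 bytes
= 277099.6094 KB
BDP = 2270000000 bits (283750000 bytes)


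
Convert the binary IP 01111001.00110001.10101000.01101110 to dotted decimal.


01111001 = 121
00110001 = 49
10101000 = 168
01101110 = 110
IP: 121.49.168.110


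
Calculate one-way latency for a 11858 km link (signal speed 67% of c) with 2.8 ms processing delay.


Speed = 0.67 * 3e5 km/s = 201000 km/s
Propagation delay = 11858 / 201000 = 0.059 s = 58.995 ms
Processing delay = 2.8 ms
Total one-way latency = 61.795 ms


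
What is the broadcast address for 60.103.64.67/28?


Network: 60.103.64.64/28
Host bits = 4
Set all host bits to 1:
Broadcast: 60.103.64.79


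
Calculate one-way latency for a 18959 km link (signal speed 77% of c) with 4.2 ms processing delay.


Speed = 0.77 * 3e5 km/s = 231000 km/s
Propagation delay = 18959 / 231000 = 0.0821 s = 82.0736 ms
Processing delay = 4.2 ms
Total one-way latency = 86.2736 ms


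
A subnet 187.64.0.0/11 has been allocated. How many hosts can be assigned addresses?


Host bits = 32 - 11 = 21
Total addresses = 2^21 = 2097152
Usable = total - 2 (network and broadcast)
Usable hosts: 2097150


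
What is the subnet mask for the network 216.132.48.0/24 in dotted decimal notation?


/24 means 24 network bits, 8 host bits
Binary: 11111111111111111111111100000000
Mask: 255.255.255.0


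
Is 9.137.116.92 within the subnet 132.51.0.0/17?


Subnet network: 132.51.0.0
Test IP AND mask: 9.137.0.0
No, 9.137.116.92 is not in 132.51.0.0/17


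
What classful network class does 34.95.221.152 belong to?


First octet: 34
Binary: 00100010
0xxxxxxx -> Class A (1-126)
Class A, default mask 255.0.0.0 (/8)


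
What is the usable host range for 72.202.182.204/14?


Network: 72.200.0.0
Broadcast: 72.203.255.255
First usable = network + 1
Last usable = broadcast - 1
Range: 72.200.0.1 to 72.203.255.254


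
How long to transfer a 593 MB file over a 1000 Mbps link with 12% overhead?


Effective throughput = 1000 * (1 - 12/100) = 880 Mbps
File size in Mb = 593 * 8 = 4744 Mb
Time = 4744 / 880
Time = 5.3909 seconds


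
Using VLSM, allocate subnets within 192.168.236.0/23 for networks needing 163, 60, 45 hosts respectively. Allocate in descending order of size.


163 hosts -> /24 (254 usable): 192.168.236.0/24
60 hosts -> /26 (62 usable): 192.168.237.0/26
45 hosts -> /26 (62 usable): 192.168.237.64/26
Allocation: 192.168.236.0/24 (163 hosts, 254 usable); 192.168.237.0/26 (60 hosts, 62 usable); 192.168.237.64/26 (45 hosts, 62 usable)


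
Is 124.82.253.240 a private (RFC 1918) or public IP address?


RFC 1918 private ranges:
  10.0.0.0/8 (10.0.0.0 - 10.255.255.255)
  172.16.0.0/12 (172.16.0.0 - 172.31.255.255)
  192.168.0.0/16 (192.168.0.0 - 192.168.255.255)
Public (not in any RFC 1918 range)


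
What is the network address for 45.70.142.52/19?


IP:   00101101.01000110.10001110.00110100
Mask: 11111111.11111111.11100000.00000000
AND operation:
Net:  00101101.01000110.10000000.00000000
Network: 45.70.128.0/19


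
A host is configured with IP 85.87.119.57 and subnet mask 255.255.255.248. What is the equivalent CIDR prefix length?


Binary: 11111111.11111111.11111111.11111000
Count leading 1s
Prefix: /29


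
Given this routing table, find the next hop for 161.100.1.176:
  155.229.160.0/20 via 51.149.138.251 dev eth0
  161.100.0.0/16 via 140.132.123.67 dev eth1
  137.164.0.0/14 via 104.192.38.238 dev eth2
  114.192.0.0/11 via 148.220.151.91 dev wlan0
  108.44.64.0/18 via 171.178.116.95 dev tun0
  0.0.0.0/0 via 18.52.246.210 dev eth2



Longest prefix match for 161.100.1.176:
  /20 155.229.160.0: no
  /16 161.100.0.0: MATCH
  /14 137.164.0.0: no
  /11 114.192.0.0: no
  /18 108.44.64.0: no
  /0 0.0.0.0: MATCH
Selected: next-hop 140.132.123.67 via eth1 (matched /16)


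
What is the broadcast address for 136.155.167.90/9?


Network: 136.128.0.0/9
Host bits = 23
Set all host bits to 1:
Broadcast: 136.255.255.255


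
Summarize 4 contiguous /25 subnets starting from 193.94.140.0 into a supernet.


Original prefix: /25
Number of subnets: 4 = 2^2
New prefix = 25 - 2 = 23
Supernet: 193.94.140.0/23


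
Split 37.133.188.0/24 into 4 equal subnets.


New prefix = 24 + 2 = 26
Each subnet has 64 addresses
  37.133.188.0/26
  37.133.188.64/26
  37.133.188.128/26
  37.133.188.192/26
Subnets: 37.133.188.0/26, 37.133.188.64/26, 37.133.188.128/26, 37.133.188.192/26


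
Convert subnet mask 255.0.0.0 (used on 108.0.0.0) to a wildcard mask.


Subnet mask: 255.0.0.0
Wildcard = 255.255.255.255 - subnet mask
255 - 255 = 0
255 - 0 = 255
255 - 0 = 255
255 - 0 = 255
Wildcard: 0.255.255.255


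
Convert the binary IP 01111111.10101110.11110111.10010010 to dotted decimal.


01111111 = 127
10101110 = 174
11110111 = 247
10010010 = 146
IP: 127.174.247.146


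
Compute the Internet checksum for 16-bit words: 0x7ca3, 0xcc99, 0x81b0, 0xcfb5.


Sum all words (with carry folding):
+ 0x7ca3 = 0x7ca3
+ 0xcc99 = 0x493d
+ 0x81b0 = 0xcaed
+ 0xcfb5 = 0x9aa3
One's complement: ~0x9aa3
Checksum = 0x655c


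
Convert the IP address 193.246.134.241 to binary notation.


193 = 11000001
246 = 11110110
134 = 10000110
241 = 11110001
Binary: 11000001.11110110.10000110.11110001


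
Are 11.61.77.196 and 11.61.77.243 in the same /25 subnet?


Mask: 255.255.255.128
11.61.77.196 AND mask = 11.61.77.128
11.61.77.243 AND mask = 11.61.77.128
Yes, same subnet (11.61.77.128)


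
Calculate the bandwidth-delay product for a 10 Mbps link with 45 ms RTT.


BDP = bandwidth * RTT
= 10 Mbps * 45 ms
= 10 * 1e6 * 45 / 1000 bits
= 450000 bits
= 56250 bytes
= 54.9316 KB
BDP = 450000 bits (56250 bytes)


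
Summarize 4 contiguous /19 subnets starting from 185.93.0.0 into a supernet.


Original prefix: /19
Number of subnets: 4 = 2^2
New prefix = 19 - 2 = 17
Supernet: 185.93.0.0/17


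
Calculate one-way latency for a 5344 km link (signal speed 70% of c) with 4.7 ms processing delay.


Speed = 0.7 * 3e5 km/s = 210000 km/s
Propagation delay = 5344 / 210000 = 0.0254 s = 25.4476 ms
Processing delay = 4.7 ms
Total one-way latency = 30.1476 ms


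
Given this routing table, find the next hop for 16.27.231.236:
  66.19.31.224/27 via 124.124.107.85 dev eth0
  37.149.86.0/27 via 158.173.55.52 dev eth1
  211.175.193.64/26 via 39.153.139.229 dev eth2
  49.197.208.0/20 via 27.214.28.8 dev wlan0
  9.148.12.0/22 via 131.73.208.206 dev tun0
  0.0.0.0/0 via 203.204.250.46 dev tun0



Longest prefix match for 16.27.231.236:
  /27 66.19.31.224: no
  /27 37.149.86.0: no
  /26 211.175.193.64: no
  /20 49.197.208.0: no
  /22 9.148.12.0: no
  /0 0.0.0.0: MATCH
Selected: next-hop 203.204.250.46 via tun0 (matched /0)


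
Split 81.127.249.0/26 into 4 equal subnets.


New prefix = 26 + 2 = 28
Each subnet has 16 addresses
  81.127.249.0/28
  81.127.249.16/28
  81.127.249.32/28
  81.127.249.48/28
Subnets: 81.127.249.0/28, 81.127.249.16/28, 81.127.249.32/28, 81.127.249.48/28


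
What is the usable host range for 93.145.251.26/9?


Network: 93.128.0.0
Broadcast: 93.255.255.255
First usable = network + 1
Last usable = broadcast - 1
Range: 93.128.0.1 to 93.255.255.254


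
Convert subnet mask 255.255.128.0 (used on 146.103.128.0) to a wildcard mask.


Subnet mask: 255.255.128.0
Wildcard = 255.255.255.255 - subnet mask
255 - 255 = 0
255 - 255 = 0
255 - 128 = 127
255 - 0 = 255
Wildcard: 0.0.127.255


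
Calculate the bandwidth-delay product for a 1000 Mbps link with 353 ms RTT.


BDP = bandwidth * RTT
= 1000 Mbps * 353 ms
= 1000 * 1e6 * 353 / 1000 bits
= 353000000 bits
= 44125000 bytes
= 43090.8203 KB
BDP = 353000000 bits (44125000 bytes)


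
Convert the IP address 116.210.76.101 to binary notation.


116 = 01110100
210 = 11010010
76 = 01001100
101 = 01100101
Binary: 01110100.11010010.01001100.01100101


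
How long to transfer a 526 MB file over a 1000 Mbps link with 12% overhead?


Effective throughput = 1000 * (1 - 12/100) = 880 Mbps
File size in Mb = 526 * 8 = 4208 Mb
Time = 4208 / 880
Time = 4.7818 seconds


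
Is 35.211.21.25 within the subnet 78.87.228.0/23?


Subnet network: 78.87.228.0
Test IP AND mask: 35.211.20.0
No, 35.211.21.25 is not in 78.87.228.0/23


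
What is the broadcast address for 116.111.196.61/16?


Network: 116.111.0.0/16
Host bits = 16
Set all host bits to 1:
Broadcast: 116.111.255.255


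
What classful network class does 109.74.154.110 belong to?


First octet: 109
Binary: 01101101
0xxxxxxx -> Class A (1-126)
Class A, default mask 255.0.0.0 (/8)


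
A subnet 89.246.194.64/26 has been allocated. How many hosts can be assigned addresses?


Host bits = 32 - 26 = 6
Total addresses = 2^6 = 64
Usable = total - 2 (network and broadcast)
Usable hosts: 62


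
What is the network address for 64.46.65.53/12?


IP:   01000000.00101110.01000001.00110101
Mask: 11111111.11110000.00000000.00000000
AND operation:
Net:  01000000.00100000.00000000.00000000
Network: 64.32.0.0/12


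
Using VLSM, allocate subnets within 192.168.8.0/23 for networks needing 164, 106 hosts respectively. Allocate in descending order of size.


164 hosts -> /24 (254 usable): 192.168.8.0/24
106 hosts -> /25 (126 usable): 192.168.9.0/25
Allocation: 192.168.8.0/24 (164 hosts, 254 usable); 192.168.9.0/25 (106 hosts, 126 usable)


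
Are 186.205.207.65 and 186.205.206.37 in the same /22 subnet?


Mask: 255.255.252.0
186.205.207.65 AND mask = 186.205.204.0
186.205.206.37 AND mask = 186.205.204.0
Yes, same subnet (186.205.204.0)


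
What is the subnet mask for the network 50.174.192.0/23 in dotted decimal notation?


/23 means 23 network bits, 9 host bits
Binary: 11111111111111111111111000000000
Mask: 255.255.254.0


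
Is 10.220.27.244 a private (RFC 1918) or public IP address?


RFC 1918 private ranges:
  10.0.0.0/8 (10.0.0.0 - 10.255.255.255)
  172.16.0.0/12 (172.16.0.0 - 172.31.255.255)
  192.168.0.0/16 (192.168.0.0 - 192.168.255.255)
Private (in 10.0.0.0/8)


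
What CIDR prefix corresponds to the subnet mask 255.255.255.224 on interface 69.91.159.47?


Binary: 11111111.11111111.11111111.11100000
Count leading 1s
Prefix: /27


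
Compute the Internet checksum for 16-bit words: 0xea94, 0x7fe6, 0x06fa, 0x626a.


Sum all words (with carry folding):
+ 0xea94 = 0xea94
+ 0x7fe6 = 0x6a7b
+ 0x06fa = 0x7175
+ 0x626a = 0xd3df
One's complement: ~0xd3df
Checksum = 0x2c20


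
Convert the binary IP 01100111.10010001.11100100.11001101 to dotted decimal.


01100111 = 103
10010001 = 145
11100100 = 228
11001101 = 205
IP: 103.145.228.205


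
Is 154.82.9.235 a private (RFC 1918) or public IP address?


RFC 1918 private ranges:
  10.0.0.0/8 (10.0.0.0 - 10.255.255.255)
  172.16.0.0/12 (172.16.0.0 - 172.31.255.255)
  192.168.0.0/16 (192.168.0.0 - 192.168.255.255)
Public (not in any RFC 1918 range)


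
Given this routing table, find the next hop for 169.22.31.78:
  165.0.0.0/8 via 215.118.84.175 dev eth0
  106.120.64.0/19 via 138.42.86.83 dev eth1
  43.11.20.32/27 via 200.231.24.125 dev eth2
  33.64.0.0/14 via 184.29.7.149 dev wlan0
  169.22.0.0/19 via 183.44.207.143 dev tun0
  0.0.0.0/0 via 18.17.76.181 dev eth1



Longest prefix match for 169.22.31.78:
  /8 165.0.0.0: no
  /19 106.120.64.0: no
  /27 43.11.20.32: no
  /14 33.64.0.0: no
  /19 169.22.0.0: MATCH
  /0 0.0.0.0: MATCH
Selected: next-hop 183.44.207.143 via tun0 (matched /19)


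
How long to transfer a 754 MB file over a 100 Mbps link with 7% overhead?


Effective throughput = 100 * (1 - 7/100) = 93 Mbps
File size in Mb = 754 * 8 = 6032 Mb
Time = 6032 / 93
Time = 64.8602 seconds


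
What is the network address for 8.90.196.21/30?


IP:   00001000.01011010.11000100.00010101
Mask: 11111111.11111111.11111111.11111100
AND operation:
Net:  00001000.01011010.11000100.00010100
Network: 8.90.196.20/30


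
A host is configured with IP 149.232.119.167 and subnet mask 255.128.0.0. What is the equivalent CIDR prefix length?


Binary: 11111111.10000000.00000000.00000000
Count leading 1s
Prefix: /9


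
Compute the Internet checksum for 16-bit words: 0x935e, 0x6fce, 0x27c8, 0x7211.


Sum all words (with carry folding):
+ 0x935e = 0x935e
+ 0x6fce = 0x032d
+ 0x27c8 = 0x2af5
+ 0x7211 = 0x9d06
One's complement: ~0x9d06
Checksum = 0x62f9


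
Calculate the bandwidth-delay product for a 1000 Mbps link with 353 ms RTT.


BDP = bandwidth * RTT
= 1000 Mbps * 353 ms
= 1000 * 1e6 * 353 / 1000 bits
= 353000000 bits
= 44125000 bytes
= 43090.8203 KB
BDP = 353000000 bits (44125000 bytes)


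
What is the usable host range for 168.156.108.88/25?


Network: 168.156.108.0
Broadcast: 168.156.108.127
First usable = network + 1
Last usable = broadcast - 1
Range: 168.156.108.1 to 168.156.108.126


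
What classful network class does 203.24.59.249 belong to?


First octet: 203
Binary: 11001011
110xxxxx -> Class C (192-223)
Class C, default mask 255.255.255.0 (/24)


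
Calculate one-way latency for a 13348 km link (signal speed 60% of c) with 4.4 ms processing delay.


Speed = 0.6 * 3e5 km/s = 180000 km/s
Propagation delay = 13348 / 180000 = 0.0742 s = 74.1556 ms
Processing delay = 4.4 ms
Total one-way latency = 78.5556 ms


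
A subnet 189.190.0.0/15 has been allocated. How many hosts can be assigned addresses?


Host bits = 32 - 15 = 17
Total addresses = 2^17 = 131072
Usable = total - 2 (network and broadcast)
Usable hosts: 131070


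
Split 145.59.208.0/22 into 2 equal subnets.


New prefix = 22 + 1 = 23
Each subnet has 512 addresses
  145.59.208.0/23
  145.59.210.0/23
Subnets: 145.59.208.0/23, 145.59.210.0/23


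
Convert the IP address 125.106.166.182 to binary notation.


125 = 01111101
106 = 01101010
166 = 10100110
182 = 10110110
Binary: 01111101.01101010.10100110.10110110


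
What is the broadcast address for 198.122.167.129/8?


Network: 198.0.0.0/8
Host bits = 24
Set all host bits to 1:
Broadcast: 198.255.255.255


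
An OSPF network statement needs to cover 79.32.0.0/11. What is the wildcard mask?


Subnet mask: 255.224.0.0
Wildcard = 255.255.255.255 - subnet mask
255 - 255 = 0
255 - 224 = 31
255 - 0 = 255
255 - 0 = 255
Wildcard: 0.31.255.255


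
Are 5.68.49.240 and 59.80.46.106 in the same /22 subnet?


Mask: 255.255.252.0
5.68.49.240 AND mask = 5.68.48.0
59.80.46.106 AND mask = 59.80.44.0
No, different subnets (5.68.48.0 vs 59.80.44.0)


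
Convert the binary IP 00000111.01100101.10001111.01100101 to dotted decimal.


00000111 = 7
01100101 = 101
10001111 = 143
01100101 = 101
IP: 7.101.143.101


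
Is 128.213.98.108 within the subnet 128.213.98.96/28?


Subnet network: 128.213.98.96
Test IP AND mask: 128.213.98.96
Yes, 128.213.98.108 is in 128.213.98.96/28


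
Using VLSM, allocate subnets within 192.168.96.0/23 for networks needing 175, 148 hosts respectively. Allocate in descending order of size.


175 hosts -> /24 (254 usable): 192.168.96.0/24
148 hosts -> /24 (254 usable): 192.168.97.0/24
Allocation: 192.168.96.0/24 (175 hosts, 254 usable); 192.168.97.0/24 (148 hosts, 254 usable)


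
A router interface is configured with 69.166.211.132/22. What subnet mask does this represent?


/22 means 22 network bits, 10 host bits
Binary: 11111111111111111111110000000000
Mask: 255.255.252.0


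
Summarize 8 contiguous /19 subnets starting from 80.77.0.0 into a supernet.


Original prefix: /19
Number of subnets: 8 = 2^3
New prefix = 19 - 3 = 16
Supernet: 80.77.0.0/16


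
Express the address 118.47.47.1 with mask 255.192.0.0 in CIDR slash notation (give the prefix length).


Binary: 11111111.11000000.00000000.00000000
Count leading 1s
Prefix: /10


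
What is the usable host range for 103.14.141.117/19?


Network: 103.14.128.0
Broadcast: 103.14.159.255
First usable = network + 1
Last usable = broadcast - 1
Range: 103.14.128.1 to 103.14.159.254


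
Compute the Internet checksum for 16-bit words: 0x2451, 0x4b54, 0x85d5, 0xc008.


Sum all words (with carry folding):
+ 0x2451 = 0x2451
+ 0x4b54 = 0x6fa5
+ 0x85d5 = 0xf57a
+ 0xc008 = 0xb583
One's complement: ~0xb583
Checksum = 0x4a7c


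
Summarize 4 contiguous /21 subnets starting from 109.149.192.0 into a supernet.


Original prefix: /21
Number of subnets: 4 = 2^2
New prefix = 21 - 2 = 19
Supernet: 109.149.192.0/19


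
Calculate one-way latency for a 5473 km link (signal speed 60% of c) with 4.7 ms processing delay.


Speed = 0.6 * 3e5 km/s = 180000 km/s
Propagation delay = 5473 / 180000 = 0.0304 s = 30.4056 ms
Processing delay = 4.7 ms
Total one-way latency = 35.1056 ms


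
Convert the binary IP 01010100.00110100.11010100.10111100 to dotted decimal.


01010100 = 84
00110100 = 52
11010100 = 212
10111100 = 188
IP: 84.52.212.188


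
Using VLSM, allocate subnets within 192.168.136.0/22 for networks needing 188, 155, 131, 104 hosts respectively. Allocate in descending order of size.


188 hosts -> /24 (254 usable): 192.168.136.0/24
155 hosts -> /24 (254 usable): 192.168.137.0/24
131 hosts -> /24 (254 usable): 192.168.138.0/24
104 hosts -> /25 (126 usable): 192.168.139.0/25
Allocation: 192.168.136.0/24 (188 hosts, 254 usable); 192.168.137.0/24 (155 hosts, 254 usable); 192.168.138.0/24 (131 hosts, 254 usable); 192.168.139.0/25 (104 hosts, 126 usable)


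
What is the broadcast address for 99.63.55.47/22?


Network: 99.63.52.0/22
Host bits = 10
Set all host bits to 1:
Broadcast: 99.63.55.255


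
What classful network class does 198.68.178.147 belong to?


First octet: 198
Binary: 11000110
110xxxxx -> Class C (192-223)
Class C, default mask 255.255.255.0 (/24)


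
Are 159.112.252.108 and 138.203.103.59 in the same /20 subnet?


Mask: 255.255.240.0
159.112.252.108 AND mask = 159.112.240.0
138.203.103.59 AND mask = 138.203.96.0
No, different subnets (159.112.240.0 vs 138.203.96.0)


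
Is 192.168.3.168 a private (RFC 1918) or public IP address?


RFC 1918 private ranges:
  10.0.0.0/8 (10.0.0.0 - 10.255.255.255)
  172.16.0.0/12 (172.16.0.0 - 172.31.255.255)
  192.168.0.0/16 (192.168.0.0 - 192.168.255.255)
Private (in 192.168.0.0/16)


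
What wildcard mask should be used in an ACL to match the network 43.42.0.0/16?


Subnet mask: 255.255.0.0
Wildcard = 255.255.255.255 - subnet mask
255 - 255 = 0
255 - 255 = 0
255 - 0 = 255
255 - 0 = 255
Wildcard: 0.0.255.255


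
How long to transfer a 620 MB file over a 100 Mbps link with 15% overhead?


Effective throughput = 100 * (1 - 15/100) = 85 Mbps
File size in Mb = 620 * 8 = 4960 Mb
Time = 4960 / 85
Time = 58.3529 seconds


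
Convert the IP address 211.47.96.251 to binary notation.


211 = 11010011
47 = 00101111
96 = 01100000
251 = 11111011
Binary: 11010011.00101111.01100000.11111011


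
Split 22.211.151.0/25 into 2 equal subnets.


New prefix = 25 + 1 = 26
Each subnet has 64 addresses
  22.211.151.0/26
  22.211.151.64/26
Subnets: 22.211.151.0/26, 22.211.151.64/26


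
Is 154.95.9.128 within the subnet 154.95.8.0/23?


Subnet network: 154.95.8.0
Test IP AND mask: 154.95.8.0
Yes, 154.95.9.128 is in 154.95.8.0/23


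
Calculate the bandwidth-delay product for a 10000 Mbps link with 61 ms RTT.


BDP = bandwidth * RTT
= 10000 Mbps * 61 ms
= 10000 * 1e6 * 61 / 1000 bits
= 610000000 bits
= 76250000 bytes
= 74462.8906 KB
BDP = 610000000 bits (76250000 bytes)


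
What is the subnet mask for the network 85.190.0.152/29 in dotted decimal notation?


/29 means 29 network bits, 3 host bits
Binary: 11111111111111111111111111111000
Mask: 255.255.255.248


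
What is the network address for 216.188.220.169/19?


IP:   11011000.10111100.11011100.10101001
Mask: 11111111.11111111.11100000.00000000
AND operation:
Net:  11011000.10111100.11000000.00000000
Network: 216.188.192.0/19


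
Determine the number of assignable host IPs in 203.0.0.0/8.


Host bits = 32 - 8 = 24
Total addresses = 2^24 = 16777216
Usable = total - 2 (network and broadcast)
Usable hosts: 16777214


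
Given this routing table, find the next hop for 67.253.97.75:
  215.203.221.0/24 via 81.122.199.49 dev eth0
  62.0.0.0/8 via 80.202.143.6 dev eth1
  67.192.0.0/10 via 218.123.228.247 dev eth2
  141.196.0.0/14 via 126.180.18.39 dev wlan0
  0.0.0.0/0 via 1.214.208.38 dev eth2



Longest prefix match for 67.253.97.75:
  /24 215.203.221.0: no
  /8 62.0.0.0: no
  /10 67.192.0.0: MATCH
  /14 141.196.0.0: no
  /0 0.0.0.0: MATCH
Selected: next-hop 218.123.228.247 via eth2 (matched /10)


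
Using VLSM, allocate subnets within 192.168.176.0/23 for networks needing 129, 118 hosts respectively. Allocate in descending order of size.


129 hosts -> /24 (254 usable): 192.168.176.0/24
118 hosts -> /25 (126 usable): 192.168.177.0/25
Allocation: 192.168.176.0/24 (129 hosts, 254 usable); 192.168.177.0/25 (118 hosts, 126 usable)


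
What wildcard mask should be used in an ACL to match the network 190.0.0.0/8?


Subnet mask: 255.0.0.0
Wildcard = 255.255.255.255 - subnet mask
255 - 255 = 0
255 - 0 = 255
255 - 0 = 255
255 - 0 = 255
Wildcard: 0.255.255.255


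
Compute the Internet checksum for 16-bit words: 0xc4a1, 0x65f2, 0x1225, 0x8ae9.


Sum all words (with carry folding):
+ 0xc4a1 = 0xc4a1
+ 0x65f2 = 0x2a94
+ 0x1225 = 0x3cb9
+ 0x8ae9 = 0xc7a2
One's complement: ~0xc7a2
Checksum = 0x385d


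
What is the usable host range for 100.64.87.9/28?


Network: 100.64.87.0
Broadcast: 100.64.87.15
First usable = network + 1
Last usable = broadcast - 1
Range: 100.64.87.1 to 100.64.87.14


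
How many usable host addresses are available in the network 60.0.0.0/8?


Host bits = 32 - 8 = 24
Total addresses = 2^24 = 16777216
Usable = total - 2 (network and broadcast)
Usable hosts: 16777214


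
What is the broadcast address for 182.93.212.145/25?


Network: 182.93.212.128/25
Host bits = 7
Set all host bits to 1:
Broadcast: 182.93.212.255


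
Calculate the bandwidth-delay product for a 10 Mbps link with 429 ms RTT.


BDP = bandwidth * RTT
= 10 Mbps * 429 ms
= 10 * 1e6 * 429 / 1000 bits
= 4290000 bits
= 536250 bytes
= 523.6816 KB
BDP = 4290000 bits (536250 bytes)


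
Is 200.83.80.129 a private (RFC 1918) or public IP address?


RFC 1918 private ranges:
  10.0.0.0/8 (10.0.0.0 - 10.255.255.255)
  172.16.0.0/12 (172.16.0.0 - 172.31.255.255)
  192.168.0.0/16 (192.168.0.0 - 192.168.255.255)
Public (not in any RFC 1918 range)


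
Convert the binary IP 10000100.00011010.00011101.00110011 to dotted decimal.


10000100 = 132
00011010 = 26
00011101 = 29
00110011 = 51
IP: 132.26.29.51


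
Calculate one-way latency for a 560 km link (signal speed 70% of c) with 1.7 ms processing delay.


Speed = 0.7 * 3e5 km/s = 210000 km/s
Propagation delay = 560 / 210000 = 0.0027 s = 2.6667 ms
Processing delay = 1.7 ms
Total one-way latency = 4.3667 ms


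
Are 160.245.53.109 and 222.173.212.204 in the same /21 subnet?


Mask: 255.255.248.0
160.245.53.109 AND mask = 160.245.48.0
222.173.212.204 AND mask = 222.173.208.0
No, different subnets (160.245.48.0 vs 222.173.208.0)


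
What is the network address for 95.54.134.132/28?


IP:   01011111.00110110.10000110.10000100
Mask: 11111111.11111111.11111111.11110000
AND operation:
Net:  01011111.00110110.10000110.10000000
Network: 95.54.134.128/28


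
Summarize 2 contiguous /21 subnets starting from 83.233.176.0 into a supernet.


Original prefix: /21
Number of subnets: 2 = 2^1
New prefix = 21 - 1 = 20
Supernet: 83.233.176.0/20


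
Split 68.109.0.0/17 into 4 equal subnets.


New prefix = 17 + 2 = 19
Each subnet has 8192 addresses
  68.109.0.0/19
  68.109.32.0/19
  68.109.64.0/19
  68.109.96.0/19
Subnets: 68.109.0.0/19, 68.109.32.0/19, 68.109.64.0/19, 68.109.96.0/19


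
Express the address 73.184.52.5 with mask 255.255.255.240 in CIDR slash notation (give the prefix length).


Binary: 11111111.11111111.11111111.11110000
Count leading 1s
Prefix: /28


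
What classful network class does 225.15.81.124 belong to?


First octet: 225
Binary: 11100001
1110xxxx -> Class D (224-239)
Class D (multicast), default mask N/A


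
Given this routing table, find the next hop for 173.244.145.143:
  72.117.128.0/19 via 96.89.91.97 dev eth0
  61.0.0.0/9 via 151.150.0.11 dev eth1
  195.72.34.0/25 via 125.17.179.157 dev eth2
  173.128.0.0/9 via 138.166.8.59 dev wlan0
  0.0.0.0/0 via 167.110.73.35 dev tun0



Longest prefix match for 173.244.145.143:
  /19 72.117.128.0: no
  /9 61.0.0.0: no
  /25 195.72.34.0: no
  /9 173.128.0.0: MATCH
  /0 0.0.0.0: MATCH
Selected: next-hop 138.166.8.59 via wlan0 (matched /9)


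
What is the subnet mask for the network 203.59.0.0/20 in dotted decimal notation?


/20 means 20 network bits, 12 host bits
Binary: 11111111111111111111000000000000
Mask: 255.255.240.0


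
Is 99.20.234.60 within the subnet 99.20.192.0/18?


Subnet network: 99.20.192.0
Test IP AND mask: 99.20.192.0
Yes, 99.20.234.60 is in 99.20.192.0/18


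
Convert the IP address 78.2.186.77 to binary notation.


78 = 01001110
2 = 00000010
186 = 10111010
77 = 01001101
Binary: 01001110.00000010.10111010.01001101


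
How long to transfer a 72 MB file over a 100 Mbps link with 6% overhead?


Effective throughput = 100 * (1 - 6/100) = 94 Mbps
File size in Mb = 72 * 8 = 576 Mb
Time = 576 / 94
Time = 6.1277 seconds


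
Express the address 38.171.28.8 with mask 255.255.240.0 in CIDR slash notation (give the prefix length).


Binary: 11111111.11111111.11110000.00000000
Count leading 1s
Prefix: /20


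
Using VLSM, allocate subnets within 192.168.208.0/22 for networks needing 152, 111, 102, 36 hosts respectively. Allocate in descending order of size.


152 hosts -> /24 (254 usable): 192.168.208.0/24
111 hosts -> /25 (126 usable): 192.168.209.0/25
102 hosts -> /25 (126 usable): 192.168.209.128/25
36 hosts -> /26 (62 usable): 192.168.210.0/26
Allocation: 192.168.208.0/24 (152 hosts, 254 usable); 192.168.209.0/25 (111 hosts, 126 usable); 192.168.209.128/25 (102 hosts, 126 usable); 192.168.210.0/26 (36 hosts, 62 usable)


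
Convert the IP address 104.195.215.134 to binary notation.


104 = 01101000
195 = 11000011
215 = 11010111
134 = 10000110
Binary: 01101000.11000011.11010111.10000110


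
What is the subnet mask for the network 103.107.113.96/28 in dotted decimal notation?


/28 means 28 network bits, 4 host bits
Binary: 11111111111111111111111111110000
Mask: 255.255.255.240
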